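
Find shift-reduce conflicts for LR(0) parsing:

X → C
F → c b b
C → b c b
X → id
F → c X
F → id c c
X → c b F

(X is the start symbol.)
No shift-reduce conflicts

Augment with X' → X and build the canonical LR(0) collection (I0 = CLOSURE({[X' → . X]}), then GOTO on every symbol after a dot until no new states appear). It has 17 states:
  I0: { [C → . b c b], [X → . C], [X → . c b F], [X → . id], [X' → . X] }  — shift
  I1: { [X → C .] }  — reduce
  I2: { [X' → X .] }  — accept
  I3: { [C → b . c b] }  — shift
  I4: { [X → c . b F] }  — shift
  I5: { [X → id .] }  — reduce
  I6: { [F → . c X], [F → . c b b], [F → . id c c], [X → c b . F] }  — shift
  I7: { [X → c b F .] }  — reduce
  I8: { [C → . b c b], [F → c . X], [F → c . b b], [X → . C], [X → . c b F], [X → . id] }  — shift
  I9: { [F → id . c c] }  — shift
  I10: { [F → id c . c] }  — shift
  I11: { [F → id c c .] }  — reduce
  I12: { [F → c X .] }  — reduce
  I13: { [C → b . c b], [F → c b . b] }  — shift
  I14: { [F → c b b .] }  — reduce
  I15: { [C → b c . b] }  — shift
  I16: { [C → b c b .] }  — reduce

No state contains both a complete item and a shift item.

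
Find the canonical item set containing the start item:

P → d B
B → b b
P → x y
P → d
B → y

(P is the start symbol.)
{ [P → . d B], [P → . d], [P → . x y], [P' → . P] }

First, augment the grammar with P' → P
I₀ = CLOSURE({ [P' → . P] }):
  [P' → . P] has the dot before P: add [P → . d B], [P → . x y], [P → . d]
No further items can be added.

I₀ = { [P → . d B], [P → . d], [P → . x y], [P' → . P] }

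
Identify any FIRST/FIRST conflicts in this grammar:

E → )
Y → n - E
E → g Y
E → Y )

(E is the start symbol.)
No FIRST/FIRST conflicts.

FIRST sets of the non-terminals at (or reachable through a nullable prefix from) the front of some alternative:
  FIRST(Y) = { 'n' }

Productions for E:
  E → ): FIRST = { ')' }
  E → g Y: FIRST = { 'g' }
  E → Y ): FIRST = { 'n' }
Y has only one production, so no FIRST/FIRST conflict is possible there.

All alternatives of each non-terminal have pairwise disjoint FIRST sets.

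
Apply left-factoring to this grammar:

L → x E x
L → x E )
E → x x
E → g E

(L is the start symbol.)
L → x E L'
L' → x
L' → )
E → x x
E → g E

Left-factoring transforms A → αβ₁ | αβ₂ into A → αA' and A' → β₁ | β₂
(α is the longest common prefix among the alternatives). Repeat until
no nonterminal has two alternatives with a common prefix.

Round 1: L has alternatives sharing prefix 'x E'. Introduce L': L → x E L'
  Add: L' → x
  Add: L' → )

No remaining common prefixes — done.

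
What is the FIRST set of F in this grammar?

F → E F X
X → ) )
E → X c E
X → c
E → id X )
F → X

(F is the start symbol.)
FIRST sets of the other non-terminals involved (by the same procedure, iterated to a fixed point):
  FIRST(E) = { ')', 'c', 'id' }
  FIRST(X) = { ')', 'c' }

From F → E F X:
  - E is a non-terminal: add FIRST(E) \ {ε} = { ')', 'c', 'id' }
    E is not nullable, so stop
From F → X:
  - X is a non-terminal: add FIRST(X) \ {ε} = { ')', 'c' }
    X is not nullable, so stop

Collecting: FIRST(F) = { ')', 'c', 'id' }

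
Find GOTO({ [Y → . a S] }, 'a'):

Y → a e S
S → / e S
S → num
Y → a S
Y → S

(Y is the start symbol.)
{ [S → . / e S], [S → . num], [Y → a . S] }

GOTO(I, 'a') = CLOSURE({ [A → αX.β] : [A → α.Xβ] ∈ I, X = 'a' })

Items with dot before 'a', with the dot advanced:
  [Y → . a S] → [Y → a . S]
Closure of the advanced items:
  [Y → a . S] has the dot before S: add [S → . / e S], [S → . num]

GOTO = { [S → . / e S], [S → . num], [Y → a . S] }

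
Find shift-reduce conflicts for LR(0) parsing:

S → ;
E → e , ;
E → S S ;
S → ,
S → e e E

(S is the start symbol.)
No shift-reduce conflicts

A shift-reduce conflict occurs when an LR(0) state has both:
  - a complete (reduce) item [A → α .] (dot at the end), and
  - a shift item [B → β . c γ] (dot before a terminal).

Augment with S' → S and build the canonical LR(0) collection (I0 = CLOSURE({[S' → . S]}), then GOTO on every symbol after a dot until no new states appear). It has 13 states:
  I0: { [S → . ,], [S → . ;], [S → . e e E], [S' → . S] }  — shift
  I1: { [S → , .] }  — reduce
  I2: { [S → ; .] }  — reduce
  I3: { [S' → S .] }  — accept
  I4: { [S → e . e E] }  — shift
  I5: { [E → . S S ;], [E → . e , ;], [S → . ,], [S → . ;], [S → . e e E], [S → e e . E] }  — shift
  I6: { [S → e e E .] }  — reduce
  I7: { [E → S . S ;], [S → . ,], [S → . ;], [S → . e e E] }  — shift
  I8: { [E → e . , ;], [S → e . e E] }  — shift
  I9: { [E → e , . ;] }  — shift
  I10: { [E → e , ; .] }  — reduce
  I11: { [E → S S . ;] }  — shift
  I12: { [E → S S ; .] }  — reduce

No state contains both a complete item and a shift item.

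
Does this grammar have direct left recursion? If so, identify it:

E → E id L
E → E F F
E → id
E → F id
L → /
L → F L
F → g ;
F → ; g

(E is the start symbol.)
Direct left recursion occurs when N → N α for some non-terminal N (the right-hand side begins with the left-hand side itself).

E → E id L: LEFT RECURSIVE (starts with E)
E → E F F: LEFT RECURSIVE (starts with E)
E → id: starts with id
E → F id: starts with F
L → /: starts with '/'
L → F L: starts with F
F → g ;: starts with g
F → ; g: starts with ';'

The grammar has direct left recursion on: E.

Answer: Yes, E is left-recursive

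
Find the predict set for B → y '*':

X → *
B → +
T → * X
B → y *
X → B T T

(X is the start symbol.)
PREDICT(B → y '*') = (FIRST(RHS) \ {ε}) ∪ (FOLLOW(B) if ε ∈ FIRST(RHS), i.e. RHS ⇒* ε)
FIRST(y '*') = { 'y' }
ε ∉ FIRST(y '*'), so FOLLOW(B) is not added.
PREDICT(B → y '*') = { 'y' }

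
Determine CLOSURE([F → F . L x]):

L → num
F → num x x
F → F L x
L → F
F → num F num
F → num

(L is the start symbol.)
Start with: [F → F . L x]
  [F → F . L x] has the dot before L: add [L → . num], [L → . F]
  [L → . F] has the dot before F: add [F → . num x x], [F → . F L x], [F → . num F num], [F → . num]
No further items can be added.

CLOSURE = { [F → . F L x], [F → . num F num], [F → . num x x], [F → . num], [F → F . L x], [L → . F], [L → . num] }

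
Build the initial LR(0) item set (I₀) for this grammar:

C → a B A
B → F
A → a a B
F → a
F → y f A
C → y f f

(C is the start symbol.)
{ [C → . a B A], [C → . y f f], [C' → . C] }

First, augment the grammar with C' → C
I₀ = CLOSURE({ [C' → . C] }):
  [C' → . C] has the dot before C: add [C → . a B A], [C → . y f f]
No further items can be added.

I₀ = { [C → . a B A], [C → . y f f], [C' → . C] }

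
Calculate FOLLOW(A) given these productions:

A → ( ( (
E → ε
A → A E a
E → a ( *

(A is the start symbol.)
{ $, 'a' }

To compute FOLLOW(A), find every occurrence of A on a right-hand side N → α A β: add FIRST(β) \ {ε}, and if β is empty or nullable also add FOLLOW(N). Iterate to a fixed point.

A is the start symbol, so $ ∈ FOLLOW(A).
In A → A E a: A is followed by E a, add FIRST(E a) \ {ε} = { 'a' }

Taking the union: FOLLOW(A) = { $, 'a' }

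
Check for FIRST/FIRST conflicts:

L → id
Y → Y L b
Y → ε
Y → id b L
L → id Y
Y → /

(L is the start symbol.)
FIRST sets of the non-terminals at (or reachable through a nullable prefix from) the front of some alternative:
  FIRST(Y) = { '/', 'id', ε }
  FIRST(L) = { 'id' }

Productions for L:
  L → id: FIRST = { 'id' }
  L → id Y: FIRST = { 'id' }
Productions for Y:
  Y → Y L b: FIRST = { '/', 'id' }
  Y → ε: FIRST = { ε }
  Y → id b L: FIRST = { 'id' }
  Y → /: FIRST = { '/' }

Conflict for L: L → id and L → id Y
  Overlap: { 'id' }
Conflict for Y: Y → Y L b and Y → id b L
  Overlap: { 'id' }
Conflict for Y: Y → Y L b and Y → /
  Overlap: { '/' }

Answer: Yes. L → id / L → id Y on { 'id' }; Y → Y L b / Y → id b L on { 'id' }; Y → Y L b / Y → '/' on { '/' }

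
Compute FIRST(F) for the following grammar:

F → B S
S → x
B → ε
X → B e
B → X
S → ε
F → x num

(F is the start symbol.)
{ 'e', 'x', ε }

To compute FIRST(F), examine every production with F on the left-hand side, reading each right-hand side left to right until a non-nullable symbol is reached.

FIRST sets of the other non-terminals involved (by the same procedure, iterated to a fixed point):
  FIRST(B) = { 'e', ε }
  FIRST(S) = { 'x', ε }

From F → B S:
  - B is a non-terminal: add FIRST(B) \ {ε} = { 'e' }
    B is nullable, so continue to the next symbol
  - S is a non-terminal: add FIRST(S) \ {ε} = { 'x' }
    S is nullable and nothing follows, so the whole right-hand side can vanish: ε ∈ FIRST(F)
From F → x num:
  - x is a terminal: add 'x' and stop

Collecting: FIRST(F) = { 'e', 'x', ε }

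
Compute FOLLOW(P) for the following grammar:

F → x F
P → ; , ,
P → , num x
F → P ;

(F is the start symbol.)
To compute FOLLOW(P), find every occurrence of P on a right-hand side N → α P β: add FIRST(β) \ {ε}, and if β is empty or nullable also add FOLLOW(N). Iterate to a fixed point.

In F → P ;: P is followed by ';', add FIRST(';') \ {ε} = { ';' }

Taking the union: FOLLOW(P) = { ';' }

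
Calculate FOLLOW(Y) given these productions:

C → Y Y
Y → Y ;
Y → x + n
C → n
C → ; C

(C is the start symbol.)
{ $, ';', 'x' }

To compute FOLLOW(Y), find every occurrence of Y on a right-hand side N → α Y β: add FIRST(β) \ {ε}, and if β is empty or nullable also add FOLLOW(N). Iterate to a fixed point.

In C → Y Y: Y is followed by Y, add FIRST(Y) \ {ε} = { 'x' }
In C → Y Y: Y is at the end, add FOLLOW(C)
In Y → Y ;: Y is followed by ';', add FIRST(';') \ {ε} = { ';' }

The FOLLOW sets referred to above (computed the same way, to a fixed point):
  FOLLOW(C) = { $ }

Taking the union: FOLLOW(Y) = { $, ';', 'x' }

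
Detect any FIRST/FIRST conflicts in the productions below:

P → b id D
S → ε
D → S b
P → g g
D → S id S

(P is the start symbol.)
FIRST sets of the non-terminals at (or reachable through a nullable prefix from) the front of some alternative:
  FIRST(S) = { ε }

Productions for P:
  P → b id D: FIRST = { 'b' }
  P → g g: FIRST = { 'g' }
Productions for D:
  D → S b: FIRST = { 'b' }
  D → S id S: FIRST = { 'id' }
S has only one production, so no FIRST/FIRST conflict is possible there.

All alternatives of each non-terminal have pairwise disjoint FIRST sets.

Answer: No FIRST/FIRST conflicts.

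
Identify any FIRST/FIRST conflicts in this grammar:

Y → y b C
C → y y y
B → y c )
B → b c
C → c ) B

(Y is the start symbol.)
Productions for C:
  C → y y y: FIRST = { 'y' }
  C → c ) B: FIRST = { 'c' }
Productions for B:
  B → y c ): FIRST = { 'y' }
  B → b c: FIRST = { 'b' }
Y has only one production, so no FIRST/FIRST conflict is possible there.

All alternatives of each non-terminal have pairwise disjoint FIRST sets.

Answer: No FIRST/FIRST conflicts.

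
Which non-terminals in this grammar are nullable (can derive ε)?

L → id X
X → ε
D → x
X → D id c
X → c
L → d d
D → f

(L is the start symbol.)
A non-terminal is nullable if it can derive ε (the empty string): either it has an ε-production, or it has a production whose right-hand side consists entirely of nullable non-terminals.

ε-productions: X → ε
So X is immediately nullable.
No further non-terminal can be added: every production for the remaining non-terminals contains a terminal or a non-nullable non-terminal.
Nullable = { 'X' }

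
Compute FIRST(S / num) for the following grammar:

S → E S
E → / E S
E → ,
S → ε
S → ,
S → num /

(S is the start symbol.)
FIRST sets of the non-terminals involved (from the grammar, by fixed-point iteration):
  FIRST(S) = { ',', '/', 'num', ε }

To compute FIRST(S / num), process the symbols left to right:
Symbol S is a non-terminal. Add FIRST(S) \ {ε} = { ',', '/', 'num' }
S is nullable (ε ∈ FIRST(S)), continue to the next symbol.
Symbol / is a terminal. Add '/' and stop.
FIRST(S / num) = { ',', '/', 'num' }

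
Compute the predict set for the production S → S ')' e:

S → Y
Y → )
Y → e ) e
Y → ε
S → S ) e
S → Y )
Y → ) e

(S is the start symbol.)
PREDICT(S → S ')' e) = (FIRST(RHS) \ {ε}) ∪ (FOLLOW(S) if ε ∈ FIRST(RHS), i.e. RHS ⇒* ε)
FIRST(S) = { ')', 'e', ε }
FIRST(S ')' e) = { ')', 'e' }
ε ∉ FIRST(S ')' e), so FOLLOW(S) is not added.
PREDICT(S → S ')' e) = { ')', 'e' }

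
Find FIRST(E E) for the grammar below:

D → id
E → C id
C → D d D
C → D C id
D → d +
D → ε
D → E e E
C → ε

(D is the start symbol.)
FIRST sets of the non-terminals involved (from the grammar, by fixed-point iteration):
  FIRST(E) = { 'd', 'id' }

To compute FIRST(E E), process the symbols left to right:
Symbol E is a non-terminal. Add FIRST(E) \ {ε} = { 'd', 'id' }
E is not nullable (ε ∉ FIRST(E)), so stop here.
FIRST(E E) = { 'd', 'id' }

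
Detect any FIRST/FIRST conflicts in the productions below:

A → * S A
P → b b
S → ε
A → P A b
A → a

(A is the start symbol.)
No FIRST/FIRST conflicts.

FIRST sets of the non-terminals at (or reachable through a nullable prefix from) the front of some alternative:
  FIRST(P) = { 'b' }

Productions for A:
  A → * S A: FIRST = { '*' }
  A → P A b: FIRST = { 'b' }
  A → a: FIRST = { 'a' }
P, S have only one production, so no FIRST/FIRST conflict is possible there.

All alternatives of each non-terminal have pairwise disjoint FIRST sets.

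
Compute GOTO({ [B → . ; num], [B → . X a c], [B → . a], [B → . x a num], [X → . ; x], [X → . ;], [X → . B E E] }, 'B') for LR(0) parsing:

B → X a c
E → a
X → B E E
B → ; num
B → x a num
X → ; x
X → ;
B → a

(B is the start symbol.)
{ [E → . a], [X → B . E E] }

GOTO(I, 'B') = CLOSURE({ [A → αX.β] : [A → α.Xβ] ∈ I, X = 'B' })

Items with dot before 'B', with the dot advanced:
  [X → . B E E] → [X → B . E E]
Closure of the advanced items:
  [X → B . E E] has the dot before E: add [E → . a]

GOTO = { [E → . a], [X → B . E E] }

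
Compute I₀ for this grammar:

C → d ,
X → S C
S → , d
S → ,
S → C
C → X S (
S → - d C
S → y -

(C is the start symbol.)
First, augment the grammar with C' → C
I₀ = CLOSURE({ [C' → . C] }):
  [C' → . C] has the dot before C: add [C → . d ,], [C → . X S (]
  [C → . X S (] has the dot before X: add [X → . S C]
  [X → . S C] has the dot before S: add [S → . , d], [S → . ,], [S → . C], [S → . - d C], [S → . y -]
No further items can be added.

I₀ = { [C → . X S (], [C → . d ,], [C' → . C], [S → . , d], [S → . ,], [S → . - d C], [S → . C], [S → . y -], [X → . S C] }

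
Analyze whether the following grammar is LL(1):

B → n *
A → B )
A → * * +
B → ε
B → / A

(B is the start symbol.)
Yes, the grammar is LL(1).

A grammar is LL(1) if for each non-terminal N with multiple productions, the predict sets of those productions are pairwise disjoint, where PREDICT(N → α) = (FIRST(α) \ {ε}) ∪ (FOLLOW(N) if α ⇒* ε).

Relevant sets:
  FIRST(B) = { '/', 'n', ε }
  FOLLOW(B) = { $, ')' }

For B:
  PREDICT(B → n '*') = { 'n' }
  PREDICT(B → ε) = { $, ')' }
  PREDICT(B → '/' A) = { '/' }
For A:
  PREDICT(A → B ')') = { ')', '/', 'n' }
  PREDICT(A → '*' '*' '+') = { '*' }

All predict sets are disjoint. The grammar IS LL(1).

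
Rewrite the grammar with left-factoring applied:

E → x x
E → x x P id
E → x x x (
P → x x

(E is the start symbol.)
E → x x E'
E' → ε
E' → P id
E' → x (
P → x x

Left-factoring transforms A → αβ₁ | αβ₂ into A → αA' and A' → β₁ | β₂
(α is the longest common prefix among the alternatives). Repeat until
no nonterminal has two alternatives with a common prefix.

Round 1: E has alternatives sharing prefix 'x x'. Introduce E': E → x x E'
  Add: E' → ε
  Add: E' → P id
  Add: E' → x (

No remaining common prefixes — done.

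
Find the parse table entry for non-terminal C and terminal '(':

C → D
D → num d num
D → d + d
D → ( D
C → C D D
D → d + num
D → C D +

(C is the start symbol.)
To find M[C, '('], we find productions for C where '(' is in the predict set (PREDICT(N → α) = (FIRST(α) \ {ε}) ∪ (FOLLOW(N) if α ⇒* ε)).

Relevant sets:
  FIRST(D) = { '(', 'd', 'num' }
  FIRST(C) = { '(', 'd', 'num' }

C → D: PREDICT = { '(', 'd', 'num' }
  '(' is in predict set, so this production goes in M[C, '(']
C → C D D: PREDICT = { '(', 'd', 'num' }
  '(' is in predict set, so this production goes in M[C, '(']

M[C, '('] = C → D, C → C D D  (a multiply-defined cell — the grammar is not LL(1))

Answer: C → D, C → C D D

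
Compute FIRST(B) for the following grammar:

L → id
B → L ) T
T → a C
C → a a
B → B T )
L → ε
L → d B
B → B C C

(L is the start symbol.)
{ ')', 'd', 'id' }

To compute FIRST(B), examine every production with B on the left-hand side, reading each right-hand side left to right until a non-nullable symbol is reached.

FIRST sets of the other non-terminals involved (by the same procedure, iterated to a fixed point):
  FIRST(L) = { 'd', 'id', ε }

From B → L ) T:
  - L is a non-terminal: add FIRST(L) \ {ε} = { 'd', 'id' }
    L is nullable, so continue to the next symbol
  - ')' is a terminal: add ')' and stop
From B → B T ):
  - B is the symbol being defined: contributes nothing new
    B is not nullable, so stop
From B → B C C:
  - B is the symbol being defined: contributes nothing new
    B is not nullable, so stop

Collecting: FIRST(B) = { ')', 'd', 'id' }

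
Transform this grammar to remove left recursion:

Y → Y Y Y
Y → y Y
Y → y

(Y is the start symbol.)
Y → y Y Y'
Y → y Y'
Y' → Y Y Y'
Y' → ε

Y is directly left-recursive. The standard transformation for
  A → A α₁ | ... | A α_m | β₁ | ... | β_n
is
  A  → β₁ A' | ... | β_n A'
  A' → α₁ A' | ... | α_m A' | ε

Y → y Y becomes Y → y Y Y'
Y → y becomes Y → y Y'
Y → Y Y Y becomes Y' → Y Y Y'
Add Y' → ε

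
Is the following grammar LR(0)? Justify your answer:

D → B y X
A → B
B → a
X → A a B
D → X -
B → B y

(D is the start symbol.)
No. Shift-reduce conflict between [A → B .] and [B → B . y]

A grammar is LR(0) if no state in the canonical LR(0) collection has:
  - both a shift item (dot before a terminal) and a complete item (shift-reduce conflict), or
  - two or more complete items (reduce-reduce conflict; the accept item [D' → D .] counts as a complete item here).

Augment with D' → D and build the canonical LR(0) collection (I0 = CLOSURE({[D' → . D]}), then GOTO on every symbol after a dot until no new states appear). It has 13 states:
  I0: { [A → . B], [B → . B y], [B → . a], [D → . B y X], [D → . X -], [D' → . D], [X → . A a B] }  — shift
  I1: { [X → A . a B] }  — shift
  I2: { [A → B .], [B → B . y], [D → B . y X] }  — shift, reduce
  I3: { [D' → D .] }  — accept
  I4: { [D → X . -] }  — shift
  I5: { [B → a .] }  — reduce
  I6: { [D → X - .] }  — reduce
  I7: { [A → . B], [B → . B y], [B → . a], [B → B y .], [D → B y . X], [X → . A a B] }  — shift, reduce
  I8: { [A → B .], [B → B . y] }  — shift, reduce
  I9: { [D → B y X .] }  — reduce
  I10: { [B → B y .] }  — reduce
  I11: { [B → . B y], [B → . a], [X → A a . B] }  — shift
  I12: { [B → B . y], [X → A a B .] }  — shift, reduce

Conflict in state I2:
  Shift-reduce conflict between [A → B .] and [B → B . y]
So the grammar is NOT LR(0).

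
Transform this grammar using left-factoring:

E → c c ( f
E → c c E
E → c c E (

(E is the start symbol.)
Left-factoring transforms A → αβ₁ | αβ₂ into A → αA' and A' → β₁ | β₂
(α is the longest common prefix among the alternatives). Repeat until
no nonterminal has two alternatives with a common prefix.

Round 1: E has alternatives sharing prefix 'c c'. Introduce E': E → c c E'
  Add: E' → ( f
  Add: E' → E
  Add: E' → E (

Round 2: E' has alternatives sharing prefix 'E'. Introduce E'': E' → E E''
  Add: E'' → ε
  Add: E'' → (

No remaining common prefixes — done.

Resulting grammar:
E → c c E'
E' → ( f
E' → E E''
E'' → ε
E'' → (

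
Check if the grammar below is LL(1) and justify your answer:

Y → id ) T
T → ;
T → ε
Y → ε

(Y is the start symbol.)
Yes, the grammar is LL(1).

A grammar is LL(1) if for each non-terminal N with multiple productions, the predict sets of those productions are pairwise disjoint, where PREDICT(N → α) = (FIRST(α) \ {ε}) ∪ (FOLLOW(N) if α ⇒* ε).

Relevant sets:
  FOLLOW(Y) = { $ }
  FOLLOW(T) = { $ }

For Y:
  PREDICT(Y → id ')' T) = { 'id' }
  PREDICT(Y → ε) = { $ }
For T:
  PREDICT(T → ';') = { ';' }
  PREDICT(T → ε) = { $ }

All predict sets are disjoint. The grammar IS LL(1).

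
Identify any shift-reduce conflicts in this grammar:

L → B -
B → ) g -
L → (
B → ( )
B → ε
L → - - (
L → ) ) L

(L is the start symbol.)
Yes — I0: [B → .] vs [B → . ( )]; I1: [L → ( .] vs [B → ( . )]; I9: [B → .] vs [B → . ( )]

Augment with L' → L and build the canonical LR(0) collection (I0 = CLOSURE({[L' → . L]}), then GOTO on every symbol after a dot until no new states appear). It has 14 states:
  I0: { [B → . ( )], [B → . ) g -], [B → .], [L → . (], [L → . ) ) L], [L → . - - (], [L → . B -], [L' → . L] }  — shift, reduce
  I1: { [B → ( . )], [L → ( .] }  — shift, reduce
  I2: { [B → ) . g -], [L → ) . ) L] }  — shift
  I3: { [L → - . - (] }  — shift
  I4: { [L → B . -] }  — shift
  I5: { [L' → L .] }  — accept
  I6: { [L → B - .] }  — reduce
  I7: { [L → - - . (] }  — shift
  I8: { [L → - - ( .] }  — reduce
  I9: { [B → . ( )], [B → . ) g -], [B → .], [L → ) ) . L], [L → . (], [L → . ) ) L], [L → . - - (], [L → . B -] }  — shift, reduce
  I10: { [B → ) g . -] }  — shift
  I11: { [B → ) g - .] }  — reduce
  I12: { [L → ) ) L .] }  — reduce
  I13: { [B → ( ) .] }  — reduce

I0 contains reduce item [B → .] and shift items [B → . ( )], [B → . ) g -], [L → . (], [L → . ) ) L], [L → . - - (] — shift-reduce conflict.
I1 contains reduce item [L → ( .] and shift item [B → ( . )] — shift-reduce conflict.
I9 contains reduce item [B → .] and shift items [B → . ( )], [B → . ) g -], [L → . (], [L → . ) ) L], [L → . - - (] — shift-reduce conflict.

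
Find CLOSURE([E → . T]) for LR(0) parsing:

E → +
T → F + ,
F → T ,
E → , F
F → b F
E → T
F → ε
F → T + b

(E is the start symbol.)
{ [E → . T], [F → . T + b], [F → . T ,], [F → . b F], [F → .], [T → . F + ,] }

Start with: [E → . T]
  [E → . T] has the dot before T: add [T → . F + ,]
  [T → . F + ,] has the dot before F: add [F → . T ,], [F → . b F], [F → .], [F → . T + b]
No further items can be added.

CLOSURE = { [E → . T], [F → . T + b], [F → . T ,], [F → . b F], [F → .], [T → . F + ,] }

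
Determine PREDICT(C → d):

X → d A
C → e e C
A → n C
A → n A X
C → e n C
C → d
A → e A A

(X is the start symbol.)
{ 'd' }

PREDICT(C → d) = (FIRST(RHS) \ {ε}) ∪ (FOLLOW(C) if ε ∈ FIRST(RHS), i.e. RHS ⇒* ε)
FIRST(d) = { 'd' }
ε ∉ FIRST(d), so FOLLOW(C) is not added.
PREDICT(C → d) = { 'd' }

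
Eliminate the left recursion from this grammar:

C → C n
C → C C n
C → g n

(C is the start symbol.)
C → g n C'
C' → n C'
C' → C n C'
C' → ε

C is directly left-recursive. The standard transformation for
  A → A α₁ | ... | A α_m | β₁ | ... | β_n
is
  A  → β₁ A' | ... | β_n A'
  A' → α₁ A' | ... | α_m A' | ε

C → g n becomes C → g n C'
C → C n becomes C' → n C'
C → C C n becomes C' → C n C'
Add C' → ε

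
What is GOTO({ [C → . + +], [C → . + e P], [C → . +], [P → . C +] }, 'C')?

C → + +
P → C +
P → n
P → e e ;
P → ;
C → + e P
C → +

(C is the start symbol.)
{ [P → C . +] }

GOTO(I, 'C') = CLOSURE({ [A → αX.β] : [A → α.Xβ] ∈ I, X = 'C' })

Items with dot before 'C', with the dot advanced:
  [P → . C +] → [P → C . +]
Closure adds nothing (no advanced item has the dot before a non-terminal).

GOTO = { [P → C . +] }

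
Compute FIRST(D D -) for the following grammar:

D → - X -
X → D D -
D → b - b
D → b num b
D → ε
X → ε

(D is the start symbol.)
FIRST sets of the non-terminals involved (from the grammar, by fixed-point iteration):
  FIRST(D) = { '-', 'b', ε }

To compute FIRST(D D -), process the symbols left to right:
Symbol D is a non-terminal. Add FIRST(D) \ {ε} = { '-', 'b' }
D is nullable (ε ∈ FIRST(D)), continue to the next symbol.
Symbol D is a non-terminal. Add FIRST(D) \ {ε} = { '-', 'b' }
D is nullable (ε ∈ FIRST(D)), continue to the next symbol.
Symbol - is a terminal. Add '-' and stop.
FIRST(D D -) = { '-', 'b' }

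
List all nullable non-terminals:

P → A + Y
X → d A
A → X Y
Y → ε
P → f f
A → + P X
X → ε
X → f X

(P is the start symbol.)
A non-terminal is nullable if it can derive ε (the empty string): either it has an ε-production, or it has a production whose right-hand side consists entirely of nullable non-terminals.

ε-productions: Y → ε, X → ε
So Y, X are immediately nullable.
A → X Y: every symbol on the right is nullable, so A is nullable too.
No further non-terminal can be added: every production for the remaining non-terminals contains a terminal or a non-nullable non-terminal.
Nullable = { 'A', 'X', 'Y' }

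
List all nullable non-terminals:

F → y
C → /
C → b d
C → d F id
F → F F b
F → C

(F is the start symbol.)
None

A non-terminal is nullable if it can derive ε (the empty string): either it has an ε-production, or it has a production whose right-hand side consists entirely of nullable non-terminals.

There are no ε-productions, so no non-terminal can derive ε.
No non-terminals are nullable.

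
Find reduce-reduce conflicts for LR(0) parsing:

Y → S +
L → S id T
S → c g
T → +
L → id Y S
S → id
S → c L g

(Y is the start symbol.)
No reduce-reduce conflicts

Augment with Y' → Y and build the canonical LR(0) collection (I0 = CLOSURE({[Y' → . Y]}), then GOTO on every symbol after a dot until no new states appear). It has 16 states:
  I0: { [S → . c L g], [S → . c g], [S → . id], [Y → . S +], [Y' → . Y] }  — shift
  I1: { [Y → S . +] }  — shift
  I2: { [Y' → Y .] }  — accept
  I3: { [L → . S id T], [L → . id Y S], [S → . c L g], [S → . c g], [S → . id], [S → c . L g], [S → c . g] }  — shift
  I4: { [S → id .] }  — reduce
  I5: { [S → c L . g] }  — shift
  I6: { [L → S . id T] }  — shift
  I7: { [S → c g .] }  — reduce
  I8: { [L → id . Y S], [S → . c L g], [S → . c g], [S → . id], [S → id .], [Y → . S +] }  — shift, reduce
  I9: { [L → id Y . S], [S → . c L g], [S → . c g], [S → . id] }  — shift
  I10: { [L → id Y S .] }  — reduce
  I11: { [L → S id . T], [T → . +] }  — shift
  I12: { [T → + .] }  — reduce
  I13: { [L → S id T .] }  — reduce
  I14: { [S → c L g .] }  — reduce
  I15: { [Y → S + .] }  — reduce

No state contains more than one complete item.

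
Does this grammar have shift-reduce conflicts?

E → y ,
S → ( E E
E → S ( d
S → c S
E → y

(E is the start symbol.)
A shift-reduce conflict occurs when an LR(0) state has both:
  - a complete (reduce) item [A → α .] (dot at the end), and
  - a shift item [B → β . c γ] (dot before a terminal).

Augment with E' → E and build the canonical LR(0) collection (I0 = CLOSURE({[E' → . E]}), then GOTO on every symbol after a dot until no new states appear). It has 12 states:
  I0: { [E → . S ( d], [E → . y ,], [E → . y], [E' → . E], [S → . ( E E], [S → . c S] }  — shift
  I1: { [E → . S ( d], [E → . y ,], [E → . y], [S → ( . E E], [S → . ( E E], [S → . c S] }  — shift
  I2: { [E' → E .] }  — accept
  I3: { [E → S . ( d] }  — shift
  I4: { [S → . ( E E], [S → . c S], [S → c . S] }  — shift
  I5: { [E → y . ,], [E → y .] }  — shift, reduce
  I6: { [E → y , .] }  — reduce
  I7: { [S → c S .] }  — reduce
  I8: { [E → S ( . d] }  — shift
  I9: { [E → S ( d .] }  — reduce
  I10: { [E → . S ( d], [E → . y ,], [E → . y], [S → ( E . E], [S → . ( E E], [S → . c S] }  — shift
  I11: { [S → ( E E .] }  — reduce

I5 contains reduce item [E → y .] and shift item [E → y . ,] — shift-reduce conflict.

Answer: Yes — I5: [E → y .] vs [E → y . ,]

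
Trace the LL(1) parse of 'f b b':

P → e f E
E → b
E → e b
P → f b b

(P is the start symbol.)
Stack is shown with the top on the left.

Stack    Input    Action
------------------------
P $      f b b $  output P → f b b
f b b $  f b b $  match 'f'
b b $    b b $    match 'b'
b $      b $      match 'b'
$        $        accept

The string is accepted.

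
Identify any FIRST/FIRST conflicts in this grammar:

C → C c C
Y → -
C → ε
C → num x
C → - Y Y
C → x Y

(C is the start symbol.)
FIRST sets of the non-terminals at (or reachable through a nullable prefix from) the front of some alternative:
  FIRST(C) = { '-', 'c', 'num', 'x', ε }

Productions for C:
  C → C c C: FIRST = { '-', 'c', 'num', 'x' }
  C → ε: FIRST = { ε }
  C → num x: FIRST = { 'num' }
  C → - Y Y: FIRST = { '-' }
  C → x Y: FIRST = { 'x' }
Y has only one production, so no FIRST/FIRST conflict is possible there.

Conflict for C: C → C c C and C → num x
  Overlap: { 'num' }
Conflict for C: C → C c C and C → - Y Y
  Overlap: { '-' }
Conflict for C: C → C c C and C → x Y
  Overlap: { 'x' }

Answer: Yes. C → C c C / C → num x on { 'num' }; C → C c C / C → '-' Y Y on { '-' }; C → C c C / C → x Y on { 'x' }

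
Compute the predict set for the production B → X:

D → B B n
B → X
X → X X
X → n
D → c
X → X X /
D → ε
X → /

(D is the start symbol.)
{ '/', 'n' }

PREDICT(B → X) = (FIRST(RHS) \ {ε}) ∪ (FOLLOW(B) if ε ∈ FIRST(RHS), i.e. RHS ⇒* ε)
FIRST(X) = { '/', 'n' }
FIRST(X) = { '/', 'n' }
ε ∉ FIRST(X), so FOLLOW(B) is not added.
PREDICT(B → X) = { '/', 'n' }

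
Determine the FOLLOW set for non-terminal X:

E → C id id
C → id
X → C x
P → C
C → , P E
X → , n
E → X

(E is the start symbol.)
{ $, ',', 'id', 'x' }

To compute FOLLOW(X), find every occurrence of X on a right-hand side N → α X β: add FIRST(β) \ {ε}, and if β is empty or nullable also add FOLLOW(N). Iterate to a fixed point.

In E → X: X is at the end, add FOLLOW(E)

The FOLLOW sets referred to above (computed the same way, to a fixed point):
  FOLLOW(E) = { $, ',', 'id', 'x' }

Taking the union: FOLLOW(X) = { $, ',', 'id', 'x' }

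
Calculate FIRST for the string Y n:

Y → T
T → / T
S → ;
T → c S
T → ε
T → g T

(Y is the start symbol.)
{ '/', 'c', 'g', 'n' }

FIRST sets of the non-terminals involved (from the grammar, by fixed-point iteration):
  FIRST(Y) = { '/', 'c', 'g', ε }

To compute FIRST(Y n), process the symbols left to right:
Symbol Y is a non-terminal. Add FIRST(Y) \ {ε} = { '/', 'c', 'g' }
Y is nullable (ε ∈ FIRST(Y)), continue to the next symbol.
Symbol n is a terminal. Add 'n' and stop.
FIRST(Y n) = { '/', 'c', 'g', 'n' }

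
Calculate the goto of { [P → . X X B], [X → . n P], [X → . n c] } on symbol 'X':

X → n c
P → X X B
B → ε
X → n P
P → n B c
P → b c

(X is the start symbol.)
{ [P → X . X B], [X → . n P], [X → . n c] }

GOTO(I, 'X') = CLOSURE({ [A → αX.β] : [A → α.Xβ] ∈ I, X = 'X' })

Items with dot before 'X', with the dot advanced:
  [P → . X X B] → [P → X . X B]
Closure of the advanced items:
  [P → X . X B] has the dot before X: add [X → . n c], [X → . n P]

GOTO = { [P → X . X B], [X → . n P], [X → . n c] }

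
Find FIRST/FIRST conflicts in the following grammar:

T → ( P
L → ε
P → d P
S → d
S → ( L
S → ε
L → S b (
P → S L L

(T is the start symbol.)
Yes. P → d P / P → S L L on { 'd' }

A FIRST/FIRST conflict occurs when two productions N → α and N → β for the same non-terminal have FIRST(α) ∩ FIRST(β) ≠ ∅ (with ε ∈ FIRST of a nullable right-hand side, so two nullable alternatives also conflict).

FIRST sets of the non-terminals at (or reachable through a nullable prefix from) the front of some alternative:
  FIRST(S) = { '(', 'd', ε }
  FIRST(L) = { '(', 'b', 'd', ε }

Productions for L:
  L → ε: FIRST = { ε }
  L → S b (: FIRST = { '(', 'b', 'd' }
Productions for P:
  P → d P: FIRST = { 'd' }
  P → S L L: FIRST = { '(', 'b', 'd', ε }
Productions for S:
  S → d: FIRST = { 'd' }
  S → ( L: FIRST = { '(' }
  S → ε: FIRST = { ε }
T has only one production, so no FIRST/FIRST conflict is possible there.

Conflict for P: P → d P and P → S L L
  Overlap: { 'd' }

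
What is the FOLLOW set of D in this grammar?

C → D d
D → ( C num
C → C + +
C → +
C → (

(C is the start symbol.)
{ 'd' }

In C → D d: D is followed by d, add FIRST(d) \ {ε} = { 'd' }

Taking the union: FOLLOW(D) = { 'd' }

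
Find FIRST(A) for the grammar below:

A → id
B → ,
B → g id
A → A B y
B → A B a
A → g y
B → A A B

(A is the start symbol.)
From A → id:
  - id is a terminal: add 'id' and stop
From A → A B y:
  - A is the symbol being defined: contributes nothing new
    A is not nullable, so stop
From A → g y:
  - g is a terminal: add 'g' and stop

Collecting: FIRST(A) = { 'g', 'id' }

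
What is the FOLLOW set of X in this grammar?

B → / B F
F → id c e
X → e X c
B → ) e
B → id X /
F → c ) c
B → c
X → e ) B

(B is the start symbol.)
In X → e X c: X is followed by c, add FIRST(c) \ {ε} = { 'c' }
In B → id X /: X is followed by '/', add FIRST('/') \ {ε} = { '/' }

Taking the union: FOLLOW(X) = { '/', 'c' }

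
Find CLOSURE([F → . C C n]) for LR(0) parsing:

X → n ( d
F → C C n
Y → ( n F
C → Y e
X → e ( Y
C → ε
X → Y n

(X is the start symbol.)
{ [C → . Y e], [C → .], [F → . C C n], [Y → . ( n F] }

To compute CLOSURE, for each item [A → α.Bβ] where B is a non-terminal, add [B → .γ] for all productions B → γ; repeat for the newly added items until nothing changes.

Start with: [F → . C C n]
  [F → . C C n] has the dot before C: add [C → . Y e], [C → .]
  [C → . Y e] has the dot before Y: add [Y → . ( n F]
No further items can be added.

CLOSURE = { [C → . Y e], [C → .], [F → . C C n], [Y → . ( n F] }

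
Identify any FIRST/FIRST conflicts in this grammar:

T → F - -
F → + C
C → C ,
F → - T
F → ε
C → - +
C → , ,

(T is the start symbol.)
Yes. C → C ',' / C → '-' '+' on { '-' }; C → C ',' / C → ',' ',' on { ',' }

A FIRST/FIRST conflict occurs when two productions N → α and N → β for the same non-terminal have FIRST(α) ∩ FIRST(β) ≠ ∅ (with ε ∈ FIRST of a nullable right-hand side, so two nullable alternatives also conflict).

FIRST sets of the non-terminals at (or reachable through a nullable prefix from) the front of some alternative:
  FIRST(C) = { ',', '-' }

Productions for F:
  F → + C: FIRST = { '+' }
  F → - T: FIRST = { '-' }
  F → ε: FIRST = { ε }
Productions for C:
  C → C ,: FIRST = { ',', '-' }
  C → - +: FIRST = { '-' }
  C → , ,: FIRST = { ',' }
T has only one production, so no FIRST/FIRST conflict is possible there.

Conflict for C: C → C , and C → - +
  Overlap: { '-' }
Conflict for C: C → C , and C → , ,
  Overlap: { ',' }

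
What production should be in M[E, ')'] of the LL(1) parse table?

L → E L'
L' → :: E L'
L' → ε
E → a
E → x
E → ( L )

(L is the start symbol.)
To find M[E, ')'], we find productions for E where ')' is in the predict set (PREDICT(N → α) = (FIRST(α) \ {ε}) ∪ (FOLLOW(N) if α ⇒* ε)).

E → a: PREDICT = { 'a' }
E → x: PREDICT = { 'x' }
E → ( L ): PREDICT = { '(' }

M[E, ')'] is empty (no production applies)

Answer: Empty (error entry)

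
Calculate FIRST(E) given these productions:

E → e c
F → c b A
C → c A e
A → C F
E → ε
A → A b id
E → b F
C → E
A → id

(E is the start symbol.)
To compute FIRST(E), examine every production with E on the left-hand side, reading each right-hand side left to right until a non-nullable symbol is reached.

From E → e c:
  - e is a terminal: add 'e' and stop
From E → ε:
  - ε-production, so ε ∈ FIRST(E)
From E → b F:
  - b is a terminal: add 'b' and stop

Collecting: FIRST(E) = { 'b', 'e', ε }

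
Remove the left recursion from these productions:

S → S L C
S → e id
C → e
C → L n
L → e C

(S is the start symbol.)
S → e id S'
S' → L C S'
S' → ε
C → e
C → L n
L → e C

S is directly left-recursive. The standard transformation for
  A → A α₁ | ... | A α_m | β₁ | ... | β_n
is
  A  → β₁ A' | ... | β_n A'
  A' → α₁ A' | ... | α_m A' | ε

S → e id becomes S → e id S'
S → S L C becomes S' → L C S'
Add S' → ε

Productions for other non-terminals are unchanged:
  C → e
  C → L n
  L → e C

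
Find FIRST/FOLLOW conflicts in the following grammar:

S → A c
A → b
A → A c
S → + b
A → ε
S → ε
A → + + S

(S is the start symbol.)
A FIRST/FOLLOW conflict occurs when a non-terminal N has a nullable alternative N → β (β ⇒* ε) and another alternative N → α with FIRST(α) ∩ FOLLOW(N) ≠ ∅: on such a lookahead the parser cannot decide between expanding α and letting N vanish via β.

Nullable non-terminals: A, S.
FIRST sets used below: FIRST(A) = { '+', 'b', 'c', ε }

A: nullable alternative(s) A → ε; FOLLOW(A) = { 'c' }
  A → b: FIRST \ {ε} = { 'b' } — disjoint from FOLLOW(A)
  A → A c: FIRST \ {ε} = { '+', 'b', 'c' } — overlaps FOLLOW(A) on { 'c' }: CONFLICT
  A → ε: FIRST \ {ε} = { } — this is the only nullable alternative, skip
  A → + + S: FIRST \ {ε} = { '+' } — disjoint from FOLLOW(A)

S: nullable alternative(s) S → ε; FOLLOW(S) = { $, 'c' }
  S → A c: FIRST \ {ε} = { '+', 'b', 'c' } — overlaps FOLLOW(S) on { 'c' }: CONFLICT
  S → + b: FIRST \ {ε} = { '+' } — disjoint from FOLLOW(S)
  S → ε: FIRST \ {ε} = { } — this is the only nullable alternative, skip

So the grammar has 2 FIRST/FOLLOW conflicts (marked CONFLICT above).

Answer: Yes. S → A c with FOLLOW(S) on { 'c' }; A → A c with FOLLOW(A) on { 'c' }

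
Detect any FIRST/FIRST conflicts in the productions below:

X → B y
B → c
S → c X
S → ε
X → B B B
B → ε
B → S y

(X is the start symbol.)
FIRST sets of the non-terminals at (or reachable through a nullable prefix from) the front of some alternative:
  FIRST(B) = { 'c', 'y', ε }
  FIRST(S) = { 'c', ε }

Productions for X:
  X → B y: FIRST = { 'c', 'y' }
  X → B B B: FIRST = { 'c', 'y', ε }
Productions for B:
  B → c: FIRST = { 'c' }
  B → ε: FIRST = { ε }
  B → S y: FIRST = { 'c', 'y' }
Productions for S:
  S → c X: FIRST = { 'c' }
  S → ε: FIRST = { ε }

Conflict for X: X → B y and X → B B B
  Overlap: { 'c', 'y' }
Conflict for B: B → c and B → S y
  Overlap: { 'c' }

Answer: Yes. X → B y / X → B B B on { 'c', 'y' }; B → c / B → S y on { 'c' }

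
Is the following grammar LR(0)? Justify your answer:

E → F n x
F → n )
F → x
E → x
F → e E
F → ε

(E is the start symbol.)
No. Shift-reduce conflict between [F → .] and [E → . x]

A grammar is LR(0) if no state in the canonical LR(0) collection has:
  - both a shift item (dot before a terminal) and a complete item (shift-reduce conflict), or
  - two or more complete items (reduce-reduce conflict; the accept item [E' → E .] counts as a complete item here).

Augment with E' → E and build the canonical LR(0) collection (I0 = CLOSURE({[E' → . E]}), then GOTO on every symbol after a dot until no new states appear). It has 10 states:
  I0: { [E → . F n x], [E → . x], [E' → . E], [F → . e E], [F → . n )], [F → . x], [F → .] }  — shift, reduce
  I1: { [E' → E .] }  — accept
  I2: { [E → F . n x] }  — shift
  I3: { [E → . F n x], [E → . x], [F → . e E], [F → . n )], [F → . x], [F → .], [F → e . E] }  — shift, reduce
  I4: { [F → n . )] }  — shift
  I5: { [E → x .], [F → x .] }  — 2 reduces
  I6: { [F → n ) .] }  — reduce
  I7: { [F → e E .] }  — reduce
  I8: { [E → F n . x] }  — shift
  I9: { [E → F n x .] }  — reduce

Conflict in state I0:
  Shift-reduce conflict between [F → .] and [E → . x]
So the grammar is NOT LR(0).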